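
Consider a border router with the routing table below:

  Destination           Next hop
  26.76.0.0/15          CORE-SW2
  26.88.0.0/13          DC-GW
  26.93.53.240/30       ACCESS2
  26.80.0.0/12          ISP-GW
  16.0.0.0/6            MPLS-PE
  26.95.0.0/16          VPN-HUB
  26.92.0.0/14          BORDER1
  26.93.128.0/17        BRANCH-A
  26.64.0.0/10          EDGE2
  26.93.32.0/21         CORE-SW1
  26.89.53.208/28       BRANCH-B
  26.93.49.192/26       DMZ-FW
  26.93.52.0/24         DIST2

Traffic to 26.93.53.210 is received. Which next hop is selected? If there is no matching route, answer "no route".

Routes whose prefix contains 26.93.53.210:
  26.64.0.0/10 (26.64.0.0 - 26.127.255.255) -> EDGE2
  26.80.0.0/12 (26.80.0.0 - 26.95.255.255) -> ISP-GW
  26.88.0.0/13 (26.88.0.0 - 26.95.255.255) -> DC-GW
  26.92.0.0/14 (26.92.0.0 - 26.95.255.255) -> BORDER1
More-specific entries that do NOT match:
  26.93.53.240/30 (26.93.53.240 - 26.93.53.243) does not contain 26.93.53.210
  26.89.53.208/28 (26.89.53.208 - 26.89.53.223) does not contain 26.93.53.210
  26.93.49.192/26 (26.93.49.192 - 26.93.49.255) does not contain 26.93.53.210
  26.93.52.0/24 (26.93.52.0 - 26.93.52.255) does not contain 26.93.53.210
  26.93.32.0/21 (26.93.32.0 - 26.93.39.255) does not contain 26.93.53.210
  26.93.128.0/17 (26.93.128.0 - 26.93.255.255) does not contain 26.93.53.210
  26.95.0.0/16 (26.95.0.0 - 26.95.255.255) does not contain 26.93.53.210
  26.76.0.0/15 (26.76.0.0 - 26.77.255.255) does not contain 26.93.53.210
Longest matching prefix is /14 -> next hop BORDER1.

BORDER1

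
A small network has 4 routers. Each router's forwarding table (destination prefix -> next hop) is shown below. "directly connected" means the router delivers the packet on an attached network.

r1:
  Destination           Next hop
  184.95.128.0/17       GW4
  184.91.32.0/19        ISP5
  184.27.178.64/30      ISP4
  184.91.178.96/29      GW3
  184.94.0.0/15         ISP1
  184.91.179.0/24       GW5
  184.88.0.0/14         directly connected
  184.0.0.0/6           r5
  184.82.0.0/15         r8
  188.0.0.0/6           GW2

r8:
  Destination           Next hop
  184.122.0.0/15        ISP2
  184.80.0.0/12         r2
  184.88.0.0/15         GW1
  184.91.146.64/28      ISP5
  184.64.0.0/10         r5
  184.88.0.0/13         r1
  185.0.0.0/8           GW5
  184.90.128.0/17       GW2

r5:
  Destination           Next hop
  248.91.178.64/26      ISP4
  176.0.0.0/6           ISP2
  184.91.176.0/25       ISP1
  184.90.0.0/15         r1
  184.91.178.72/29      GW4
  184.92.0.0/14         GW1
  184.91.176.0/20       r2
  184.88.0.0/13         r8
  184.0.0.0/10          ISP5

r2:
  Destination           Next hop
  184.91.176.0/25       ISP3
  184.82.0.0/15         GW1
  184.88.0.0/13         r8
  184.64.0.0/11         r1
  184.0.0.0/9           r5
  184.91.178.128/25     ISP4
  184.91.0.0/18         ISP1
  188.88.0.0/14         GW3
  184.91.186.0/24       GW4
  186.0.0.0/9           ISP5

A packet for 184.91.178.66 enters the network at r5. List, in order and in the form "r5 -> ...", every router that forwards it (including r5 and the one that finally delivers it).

At r5: longest match for 184.91.178.66 is 184.91.176.0/20 -> r2
At r2: longest match for 184.91.178.66 is 184.88.0.0/13 -> r8
At r8: longest match for 184.91.178.66 is 184.88.0.0/13 -> r1
At r1: longest match for 184.91.178.66 is 184.88.0.0/14 -> directly connected

r5 -> r2 -> r8 -> r1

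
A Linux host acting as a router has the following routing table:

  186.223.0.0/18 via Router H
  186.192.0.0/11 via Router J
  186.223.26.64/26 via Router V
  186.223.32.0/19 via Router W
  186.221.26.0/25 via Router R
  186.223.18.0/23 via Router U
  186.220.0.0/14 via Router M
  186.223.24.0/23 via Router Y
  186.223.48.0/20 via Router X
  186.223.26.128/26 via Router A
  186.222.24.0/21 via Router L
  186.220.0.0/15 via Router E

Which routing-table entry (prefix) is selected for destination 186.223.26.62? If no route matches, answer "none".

186.223.0.0/18

Entries matching 186.223.26.62:
  186.192.0.0/11 (186.192.0.0 - 186.223.255.255)
  186.220.0.0/14 (186.220.0.0 - 186.223.255.255)
  186.223.0.0/18 (186.223.0.0 - 186.223.63.255)
Most specific is 186.223.0.0/18.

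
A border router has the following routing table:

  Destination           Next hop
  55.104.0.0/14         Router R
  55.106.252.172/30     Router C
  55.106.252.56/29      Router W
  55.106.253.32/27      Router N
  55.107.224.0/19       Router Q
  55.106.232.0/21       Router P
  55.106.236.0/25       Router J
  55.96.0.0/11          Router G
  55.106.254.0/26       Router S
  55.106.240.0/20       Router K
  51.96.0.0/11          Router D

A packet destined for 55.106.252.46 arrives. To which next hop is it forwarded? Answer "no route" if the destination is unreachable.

Router K

Routes whose prefix contains 55.106.252.46:
  55.96.0.0/11 (55.96.0.0 - 55.127.255.255) -> Router G
  55.104.0.0/14 (55.104.0.0 - 55.107.255.255) -> Router R
  55.106.240.0/20 (55.106.240.0 - 55.106.255.255) -> Router K
More-specific entries that do NOT match:
  55.106.252.172/30 (55.106.252.172 - 55.106.252.175) does not contain 55.106.252.46
  55.106.252.56/29 (55.106.252.56 - 55.106.252.63) does not contain 55.106.252.46
  55.106.253.32/27 (55.106.253.32 - 55.106.253.63) does not contain 55.106.252.46
  55.106.254.0/26 (55.106.254.0 - 55.106.254.63) does not contain 55.106.252.46
  55.106.236.0/25 (55.106.236.0 - 55.106.236.127) does not contain 55.106.252.46
  55.106.232.0/21 (55.106.232.0 - 55.106.239.255) does not contain 55.106.252.46
Longest matching prefix is /20 -> next hop Router K.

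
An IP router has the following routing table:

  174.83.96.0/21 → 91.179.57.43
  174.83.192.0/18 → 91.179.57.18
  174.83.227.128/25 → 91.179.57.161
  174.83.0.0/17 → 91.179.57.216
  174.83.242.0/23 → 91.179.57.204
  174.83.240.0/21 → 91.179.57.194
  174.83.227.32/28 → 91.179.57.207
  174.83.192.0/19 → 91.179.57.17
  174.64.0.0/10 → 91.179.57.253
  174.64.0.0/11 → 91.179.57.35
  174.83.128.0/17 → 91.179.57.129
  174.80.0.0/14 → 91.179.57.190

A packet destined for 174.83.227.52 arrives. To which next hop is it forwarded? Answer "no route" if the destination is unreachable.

91.179.57.18

Routes whose prefix contains 174.83.227.52:
  174.64.0.0/10 (174.64.0.0 - 174.127.255.255) -> 91.179.57.253
  174.64.0.0/11 (174.64.0.0 - 174.95.255.255) -> 91.179.57.35
  174.80.0.0/14 (174.80.0.0 - 174.83.255.255) -> 91.179.57.190
  174.83.128.0/17 (174.83.128.0 - 174.83.255.255) -> 91.179.57.129
  174.83.192.0/18 (174.83.192.0 - 174.83.255.255) -> 91.179.57.18
More-specific entries that do NOT match:
  174.83.227.32/28 (174.83.227.32 - 174.83.227.47) does not contain 174.83.227.52
  174.83.227.128/25 (174.83.227.128 - 174.83.227.255) does not contain 174.83.227.52
  174.83.242.0/23 (174.83.242.0 - 174.83.243.255) does not contain 174.83.227.52
  174.83.96.0/21 (174.83.96.0 - 174.83.103.255) does not contain 174.83.227.52
  174.83.240.0/21 (174.83.240.0 - 174.83.247.255) does not contain 174.83.227.52
  174.83.192.0/19 (174.83.192.0 - 174.83.223.255) does not contain 174.83.227.52
Longest matching prefix is /18 -> next hop 91.179.57.18.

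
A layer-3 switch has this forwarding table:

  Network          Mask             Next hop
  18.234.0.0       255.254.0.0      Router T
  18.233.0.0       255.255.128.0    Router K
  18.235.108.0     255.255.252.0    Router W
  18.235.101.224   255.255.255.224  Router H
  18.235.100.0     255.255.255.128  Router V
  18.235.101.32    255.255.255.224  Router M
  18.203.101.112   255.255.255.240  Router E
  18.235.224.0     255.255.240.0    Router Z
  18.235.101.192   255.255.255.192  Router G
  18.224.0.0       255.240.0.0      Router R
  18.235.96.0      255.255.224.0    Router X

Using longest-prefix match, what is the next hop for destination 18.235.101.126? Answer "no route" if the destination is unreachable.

Router X

Routes whose prefix contains 18.235.101.126:
  18.224.0.0/12 (18.224.0.0 - 18.239.255.255) -> Router R
  18.234.0.0/15 (18.234.0.0 - 18.235.255.255) -> Router T
  18.235.96.0/19 (18.235.96.0 - 18.235.127.255) -> Router X
More-specific entries that do NOT match:
  18.203.101.112/28 (18.203.101.112 - 18.203.101.127) does not contain 18.235.101.126
  18.235.101.224/27 (18.235.101.224 - 18.235.101.255) does not contain 18.235.101.126
  18.235.101.32/27 (18.235.101.32 - 18.235.101.63) does not contain 18.235.101.126
  18.235.101.192/26 (18.235.101.192 - 18.235.101.255) does not contain 18.235.101.126
  18.235.100.0/25 (18.235.100.0 - 18.235.100.127) does not contain 18.235.101.126
  18.235.108.0/22 (18.235.108.0 - 18.235.111.255) does not contain 18.235.101.126
  18.235.224.0/20 (18.235.224.0 - 18.235.239.255) does not contain 18.235.101.126
Longest matching prefix is /19 -> next hop Router X.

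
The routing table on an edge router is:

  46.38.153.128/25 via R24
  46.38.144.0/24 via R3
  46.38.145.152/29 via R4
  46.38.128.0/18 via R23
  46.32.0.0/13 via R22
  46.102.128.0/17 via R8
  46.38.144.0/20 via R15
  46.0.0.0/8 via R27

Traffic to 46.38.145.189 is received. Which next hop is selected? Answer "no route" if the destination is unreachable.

R15

Routes whose prefix contains 46.38.145.189:
  46.0.0.0/8 (46.0.0.0 - 46.255.255.255) -> R27
  46.32.0.0/13 (46.32.0.0 - 46.39.255.255) -> R22
  46.38.128.0/18 (46.38.128.0 - 46.38.191.255) -> R23
  46.38.144.0/20 (46.38.144.0 - 46.38.159.255) -> R15
More-specific entries that do NOT match:
  46.38.145.152/29 (46.38.145.152 - 46.38.145.159) does not contain 46.38.145.189
  46.38.153.128/25 (46.38.153.128 - 46.38.153.255) does not contain 46.38.145.189
  46.38.144.0/24 (46.38.144.0 - 46.38.144.255) does not contain 46.38.145.189
Longest matching prefix is /20 -> next hop R15.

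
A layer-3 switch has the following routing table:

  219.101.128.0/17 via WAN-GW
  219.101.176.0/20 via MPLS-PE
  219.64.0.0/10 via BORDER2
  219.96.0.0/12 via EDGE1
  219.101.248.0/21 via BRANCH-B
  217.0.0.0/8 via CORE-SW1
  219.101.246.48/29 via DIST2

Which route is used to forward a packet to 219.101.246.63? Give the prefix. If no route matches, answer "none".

Entries matching 219.101.246.63:
  219.64.0.0/10 (219.64.0.0 - 219.127.255.255)
  219.96.0.0/12 (219.96.0.0 - 219.111.255.255)
  219.101.128.0/17 (219.101.128.0 - 219.101.255.255)
Most specific is 219.101.128.0/17.

219.101.128.0/17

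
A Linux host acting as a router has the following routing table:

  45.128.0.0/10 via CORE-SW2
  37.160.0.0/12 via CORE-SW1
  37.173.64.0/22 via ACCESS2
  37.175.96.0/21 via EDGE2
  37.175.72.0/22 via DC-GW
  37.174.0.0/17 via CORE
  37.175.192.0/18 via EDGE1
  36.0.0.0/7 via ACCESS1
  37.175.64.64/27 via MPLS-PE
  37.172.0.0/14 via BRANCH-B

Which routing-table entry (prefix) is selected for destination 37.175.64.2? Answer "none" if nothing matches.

37.172.0.0/14

Entries matching 37.175.64.2:
  36.0.0.0/7 (36.0.0.0 - 37.255.255.255)
  37.160.0.0/12 (37.160.0.0 - 37.175.255.255)
  37.172.0.0/14 (37.172.0.0 - 37.175.255.255)
Most specific is 37.172.0.0/14.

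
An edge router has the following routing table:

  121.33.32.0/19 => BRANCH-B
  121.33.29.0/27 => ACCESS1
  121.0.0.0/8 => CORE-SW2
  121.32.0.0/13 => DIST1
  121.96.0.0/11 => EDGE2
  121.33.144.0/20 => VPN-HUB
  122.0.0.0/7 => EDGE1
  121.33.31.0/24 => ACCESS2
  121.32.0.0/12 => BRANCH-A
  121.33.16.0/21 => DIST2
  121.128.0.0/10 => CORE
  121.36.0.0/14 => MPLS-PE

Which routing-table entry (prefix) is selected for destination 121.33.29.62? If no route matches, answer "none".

121.32.0.0/13

Entries matching 121.33.29.62:
  121.0.0.0/8 (121.0.0.0 - 121.255.255.255)
  121.32.0.0/12 (121.32.0.0 - 121.47.255.255)
  121.32.0.0/13 (121.32.0.0 - 121.39.255.255)
Most specific is 121.32.0.0/13.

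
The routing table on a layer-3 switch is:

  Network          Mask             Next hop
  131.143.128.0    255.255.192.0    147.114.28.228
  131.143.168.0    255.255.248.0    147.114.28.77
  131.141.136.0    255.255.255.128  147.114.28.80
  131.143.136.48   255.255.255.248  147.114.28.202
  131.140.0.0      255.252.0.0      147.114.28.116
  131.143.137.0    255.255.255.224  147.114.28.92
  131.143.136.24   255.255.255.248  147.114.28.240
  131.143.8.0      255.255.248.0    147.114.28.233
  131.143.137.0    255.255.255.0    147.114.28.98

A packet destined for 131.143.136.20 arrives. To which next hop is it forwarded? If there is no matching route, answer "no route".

147.114.28.228

Routes whose prefix contains 131.143.136.20:
  131.140.0.0/14 (131.140.0.0 - 131.143.255.255) -> 147.114.28.116
  131.143.128.0/18 (131.143.128.0 - 131.143.191.255) -> 147.114.28.228
More-specific entries that do NOT match:
  131.143.136.48/29 (131.143.136.48 - 131.143.136.55) does not contain 131.143.136.20
  131.143.136.24/29 (131.143.136.24 - 131.143.136.31) does not contain 131.143.136.20
  131.143.137.0/27 (131.143.137.0 - 131.143.137.31) does not contain 131.143.136.20
  131.141.136.0/25 (131.141.136.0 - 131.141.136.127) does not contain 131.143.136.20
  131.143.137.0/24 (131.143.137.0 - 131.143.137.255) does not contain 131.143.136.20
  131.143.168.0/21 (131.143.168.0 - 131.143.175.255) does not contain 131.143.136.20
  131.143.8.0/21 (131.143.8.0 - 131.143.15.255) does not contain 131.143.136.20
Longest matching prefix is /18 -> next hop 147.114.28.228.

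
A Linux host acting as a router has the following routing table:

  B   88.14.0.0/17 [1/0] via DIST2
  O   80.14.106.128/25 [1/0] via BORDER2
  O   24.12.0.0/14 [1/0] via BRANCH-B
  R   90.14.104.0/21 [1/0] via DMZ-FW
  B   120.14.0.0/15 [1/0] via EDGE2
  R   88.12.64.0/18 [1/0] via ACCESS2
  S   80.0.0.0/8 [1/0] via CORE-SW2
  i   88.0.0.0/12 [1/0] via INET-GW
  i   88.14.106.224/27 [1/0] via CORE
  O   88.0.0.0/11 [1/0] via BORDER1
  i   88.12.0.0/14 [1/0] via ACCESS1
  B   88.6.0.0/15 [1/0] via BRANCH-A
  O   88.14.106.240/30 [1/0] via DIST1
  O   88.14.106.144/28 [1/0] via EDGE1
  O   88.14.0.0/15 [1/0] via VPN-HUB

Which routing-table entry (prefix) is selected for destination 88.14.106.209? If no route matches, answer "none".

88.14.0.0/17

Entries matching 88.14.106.209:
  88.0.0.0/11 (88.0.0.0 - 88.31.255.255)
  88.0.0.0/12 (88.0.0.0 - 88.15.255.255)
  88.12.0.0/14 (88.12.0.0 - 88.15.255.255)
  88.14.0.0/15 (88.14.0.0 - 88.15.255.255)
  88.14.0.0/17 (88.14.0.0 - 88.14.127.255)
Most specific is 88.14.0.0/17.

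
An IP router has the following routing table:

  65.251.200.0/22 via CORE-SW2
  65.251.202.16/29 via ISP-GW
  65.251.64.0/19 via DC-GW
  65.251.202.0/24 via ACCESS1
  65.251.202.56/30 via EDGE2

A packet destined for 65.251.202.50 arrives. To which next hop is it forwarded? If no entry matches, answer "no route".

ACCESS1

Routes whose prefix contains 65.251.202.50:
  65.251.200.0/22 (65.251.200.0 - 65.251.203.255) -> CORE-SW2
  65.251.202.0/24 (65.251.202.0 - 65.251.202.255) -> ACCESS1
More-specific entries that do NOT match:
  65.251.202.56/30 (65.251.202.56 - 65.251.202.59) does not contain 65.251.202.50
  65.251.202.16/29 (65.251.202.16 - 65.251.202.23) does not contain 65.251.202.50
Longest matching prefix is /24 -> next hop ACCESS1.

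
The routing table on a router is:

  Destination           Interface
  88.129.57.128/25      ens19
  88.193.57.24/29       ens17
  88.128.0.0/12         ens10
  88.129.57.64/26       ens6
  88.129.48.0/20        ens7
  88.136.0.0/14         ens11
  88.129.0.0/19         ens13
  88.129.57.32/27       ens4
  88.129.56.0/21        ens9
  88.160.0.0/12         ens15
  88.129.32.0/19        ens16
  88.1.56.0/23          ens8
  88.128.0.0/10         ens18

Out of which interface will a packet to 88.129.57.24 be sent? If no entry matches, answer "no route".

ens9

Routes whose prefix contains 88.129.57.24:
  88.128.0.0/10 (88.128.0.0 - 88.191.255.255) -> ens18
  88.128.0.0/12 (88.128.0.0 - 88.143.255.255) -> ens10
  88.129.32.0/19 (88.129.32.0 - 88.129.63.255) -> ens16
  88.129.48.0/20 (88.129.48.0 - 88.129.63.255) -> ens7
  88.129.56.0/21 (88.129.56.0 - 88.129.63.255) -> ens9
More-specific entries that do NOT match:
  88.193.57.24/29 (88.193.57.24 - 88.193.57.31) does not contain 88.129.57.24
  88.129.57.32/27 (88.129.57.32 - 88.129.57.63) does not contain 88.129.57.24
  88.129.57.64/26 (88.129.57.64 - 88.129.57.127) does not contain 88.129.57.24
  88.129.57.128/25 (88.129.57.128 - 88.129.57.255) does not contain 88.129.57.24
  88.1.56.0/23 (88.1.56.0 - 88.1.57.255) does not contain 88.129.57.24
Longest matching prefix is /21 -> interface ens9.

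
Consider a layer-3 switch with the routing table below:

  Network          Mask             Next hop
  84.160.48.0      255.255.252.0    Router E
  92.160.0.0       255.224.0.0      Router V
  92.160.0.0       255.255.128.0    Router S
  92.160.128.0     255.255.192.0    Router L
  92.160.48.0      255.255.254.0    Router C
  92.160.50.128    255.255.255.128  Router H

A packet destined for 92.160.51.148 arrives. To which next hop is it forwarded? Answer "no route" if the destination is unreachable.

Router S

Routes whose prefix contains 92.160.51.148:
  92.160.0.0/11 (92.160.0.0 - 92.191.255.255) -> Router V
  92.160.0.0/17 (92.160.0.0 - 92.160.127.255) -> Router S
More-specific entries that do NOT match:
  92.160.50.128/25 (92.160.50.128 - 92.160.50.255) does not contain 92.160.51.148
  92.160.48.0/23 (92.160.48.0 - 92.160.49.255) does not contain 92.160.51.148
  84.160.48.0/22 (84.160.48.0 - 84.160.51.255) does not contain 92.160.51.148
  92.160.128.0/18 (92.160.128.0 - 92.160.191.255) does not contain 92.160.51.148
Longest matching prefix is /17 -> next hop Router S.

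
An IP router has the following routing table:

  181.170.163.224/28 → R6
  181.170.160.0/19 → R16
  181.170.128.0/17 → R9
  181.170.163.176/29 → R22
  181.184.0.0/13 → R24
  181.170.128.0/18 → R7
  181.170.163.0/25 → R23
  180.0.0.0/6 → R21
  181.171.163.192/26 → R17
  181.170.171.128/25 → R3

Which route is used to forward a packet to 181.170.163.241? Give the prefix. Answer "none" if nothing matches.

Entries matching 181.170.163.241:
  180.0.0.0/6 (180.0.0.0 - 183.255.255.255)
  181.170.128.0/17 (181.170.128.0 - 181.170.255.255)
  181.170.128.0/18 (181.170.128.0 - 181.170.191.255)
  181.170.160.0/19 (181.170.160.0 - 181.170.191.255)
Most specific is 181.170.160.0/19.

181.170.160.0/19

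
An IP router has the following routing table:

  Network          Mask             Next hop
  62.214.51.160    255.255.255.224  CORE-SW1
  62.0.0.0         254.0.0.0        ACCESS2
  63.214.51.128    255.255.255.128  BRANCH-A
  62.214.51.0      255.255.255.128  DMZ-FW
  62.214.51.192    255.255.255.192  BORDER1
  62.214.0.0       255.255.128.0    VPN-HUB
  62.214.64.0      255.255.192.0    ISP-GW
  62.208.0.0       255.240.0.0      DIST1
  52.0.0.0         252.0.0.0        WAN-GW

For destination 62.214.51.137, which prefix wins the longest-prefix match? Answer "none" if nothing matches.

62.214.0.0/17

Entries matching 62.214.51.137:
  62.0.0.0/7 (62.0.0.0 - 63.255.255.255)
  62.208.0.0/12 (62.208.0.0 - 62.223.255.255)
  62.214.0.0/17 (62.214.0.0 - 62.214.127.255)
Most specific is 62.214.0.0/17.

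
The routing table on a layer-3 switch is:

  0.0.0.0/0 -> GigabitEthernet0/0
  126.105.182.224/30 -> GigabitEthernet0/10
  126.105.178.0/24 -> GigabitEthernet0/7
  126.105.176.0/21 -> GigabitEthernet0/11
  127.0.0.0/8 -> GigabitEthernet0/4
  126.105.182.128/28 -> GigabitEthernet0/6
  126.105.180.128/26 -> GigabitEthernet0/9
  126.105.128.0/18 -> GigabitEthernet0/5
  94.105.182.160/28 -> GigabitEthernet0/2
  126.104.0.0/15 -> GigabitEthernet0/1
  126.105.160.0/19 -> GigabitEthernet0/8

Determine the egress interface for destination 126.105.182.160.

GigabitEthernet0/11

Routes whose prefix contains 126.105.182.160:
  0.0.0.0/0 (default, matches everything) -> GigabitEthernet0/0
  126.104.0.0/15 (126.104.0.0 - 126.105.255.255) -> GigabitEthernet0/1
  126.105.128.0/18 (126.105.128.0 - 126.105.191.255) -> GigabitEthernet0/5
  126.105.160.0/19 (126.105.160.0 - 126.105.191.255) -> GigabitEthernet0/8
  126.105.176.0/21 (126.105.176.0 - 126.105.183.255) -> GigabitEthernet0/11
More-specific entries that do NOT match:
  126.105.182.224/30 (126.105.182.224 - 126.105.182.227) does not contain 126.105.182.160
  126.105.182.128/28 (126.105.182.128 - 126.105.182.143) does not contain 126.105.182.160
  94.105.182.160/28 (94.105.182.160 - 94.105.182.175) does not contain 126.105.182.160
  126.105.180.128/26 (126.105.180.128 - 126.105.180.191) does not contain 126.105.182.160
  126.105.178.0/24 (126.105.178.0 - 126.105.178.255) does not contain 126.105.182.160
Longest matching prefix is /21 -> interface GigabitEthernet0/11.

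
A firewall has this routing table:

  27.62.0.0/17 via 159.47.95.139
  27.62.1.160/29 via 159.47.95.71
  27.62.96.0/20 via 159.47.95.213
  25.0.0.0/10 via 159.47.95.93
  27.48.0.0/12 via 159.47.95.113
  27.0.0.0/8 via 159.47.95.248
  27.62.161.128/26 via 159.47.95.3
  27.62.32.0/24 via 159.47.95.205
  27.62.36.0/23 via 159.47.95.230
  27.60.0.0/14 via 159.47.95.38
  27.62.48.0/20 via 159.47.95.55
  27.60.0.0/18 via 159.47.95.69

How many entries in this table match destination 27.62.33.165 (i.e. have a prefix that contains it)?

4

Prefixes containing 27.62.33.165:
  27.0.0.0/8 (27.0.0.0 - 27.255.255.255)
  27.48.0.0/12 (27.48.0.0 - 27.63.255.255)
  27.60.0.0/14 (27.60.0.0 - 27.63.255.255)
  27.62.0.0/17 (27.62.0.0 - 27.62.127.255)
Total matching entries: 4.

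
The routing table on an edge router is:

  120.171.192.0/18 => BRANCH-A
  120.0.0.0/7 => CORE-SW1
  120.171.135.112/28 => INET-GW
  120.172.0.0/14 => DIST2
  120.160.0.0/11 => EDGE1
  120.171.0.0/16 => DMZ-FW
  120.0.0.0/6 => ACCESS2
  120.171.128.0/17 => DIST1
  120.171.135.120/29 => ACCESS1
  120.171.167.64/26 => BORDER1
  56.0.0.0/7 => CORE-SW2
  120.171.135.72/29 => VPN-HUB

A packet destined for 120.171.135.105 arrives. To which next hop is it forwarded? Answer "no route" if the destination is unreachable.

DIST1

Routes whose prefix contains 120.171.135.105:
  120.0.0.0/6 (120.0.0.0 - 123.255.255.255) -> ACCESS2
  120.0.0.0/7 (120.0.0.0 - 121.255.255.255) -> CORE-SW1
  120.160.0.0/11 (120.160.0.0 - 120.191.255.255) -> EDGE1
  120.171.0.0/16 (120.171.0.0 - 120.171.255.255) -> DMZ-FW
  120.171.128.0/17 (120.171.128.0 - 120.171.255.255) -> DIST1
More-specific entries that do NOT match:
  120.171.135.120/29 (120.171.135.120 - 120.171.135.127) does not contain 120.171.135.105
  120.171.135.72/29 (120.171.135.72 - 120.171.135.79) does not contain 120.171.135.105
  120.171.135.112/28 (120.171.135.112 - 120.171.135.127) does not contain 120.171.135.105
  120.171.167.64/26 (120.171.167.64 - 120.171.167.127) does not contain 120.171.135.105
  120.171.192.0/18 (120.171.192.0 - 120.171.255.255) does not contain 120.171.135.105
Longest matching prefix is /17 -> next hop DIST1.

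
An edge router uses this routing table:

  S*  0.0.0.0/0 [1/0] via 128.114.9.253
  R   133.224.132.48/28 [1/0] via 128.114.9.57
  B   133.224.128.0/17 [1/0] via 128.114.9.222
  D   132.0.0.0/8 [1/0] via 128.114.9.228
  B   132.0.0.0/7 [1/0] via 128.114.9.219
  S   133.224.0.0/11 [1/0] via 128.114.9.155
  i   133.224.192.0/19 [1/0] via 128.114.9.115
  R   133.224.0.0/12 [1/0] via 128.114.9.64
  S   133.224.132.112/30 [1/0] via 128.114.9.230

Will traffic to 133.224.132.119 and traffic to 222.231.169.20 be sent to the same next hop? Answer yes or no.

133.224.132.119: longest match 133.224.128.0/17 -> 128.114.9.222
222.231.169.20: longest match 0.0.0.0/0 -> 128.114.9.253

no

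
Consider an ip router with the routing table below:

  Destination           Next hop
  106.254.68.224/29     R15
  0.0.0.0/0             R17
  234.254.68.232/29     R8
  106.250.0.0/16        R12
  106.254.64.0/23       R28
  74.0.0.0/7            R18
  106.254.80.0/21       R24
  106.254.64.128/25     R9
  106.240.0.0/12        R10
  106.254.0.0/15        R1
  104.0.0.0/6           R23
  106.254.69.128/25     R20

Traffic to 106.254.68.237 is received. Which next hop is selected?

Routes whose prefix contains 106.254.68.237:
  0.0.0.0/0 (default, matches everything) -> R17
  104.0.0.0/6 (104.0.0.0 - 107.255.255.255) -> R23
  106.240.0.0/12 (106.240.0.0 - 106.255.255.255) -> R10
  106.254.0.0/15 (106.254.0.0 - 106.255.255.255) -> R1
More-specific entries that do NOT match:
  106.254.68.224/29 (106.254.68.224 - 106.254.68.231) does not contain 106.254.68.237
  234.254.68.232/29 (234.254.68.232 - 234.254.68.239) does not contain 106.254.68.237
  106.254.64.128/25 (106.254.64.128 - 106.254.64.255) does not contain 106.254.68.237
  106.254.69.128/25 (106.254.69.128 - 106.254.69.255) does not contain 106.254.68.237
  106.254.64.0/23 (106.254.64.0 - 106.254.65.255) does not contain 106.254.68.237
  106.254.80.0/21 (106.254.80.0 - 106.254.87.255) does not contain 106.254.68.237
  106.250.0.0/16 (106.250.0.0 - 106.250.255.255) does not contain 106.254.68.237
Longest matching prefix is /15 -> next hop R1.

R1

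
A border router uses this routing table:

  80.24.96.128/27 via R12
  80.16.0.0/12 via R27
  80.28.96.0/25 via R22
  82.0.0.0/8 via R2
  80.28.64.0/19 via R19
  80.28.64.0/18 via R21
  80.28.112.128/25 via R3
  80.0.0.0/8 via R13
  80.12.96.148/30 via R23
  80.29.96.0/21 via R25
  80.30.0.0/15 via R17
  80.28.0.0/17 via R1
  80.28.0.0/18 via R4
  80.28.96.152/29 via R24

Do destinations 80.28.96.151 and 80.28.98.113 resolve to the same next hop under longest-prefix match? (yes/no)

80.28.96.151: longest match 80.28.64.0/18 -> R21
80.28.98.113: longest match 80.28.64.0/18 -> R21

yes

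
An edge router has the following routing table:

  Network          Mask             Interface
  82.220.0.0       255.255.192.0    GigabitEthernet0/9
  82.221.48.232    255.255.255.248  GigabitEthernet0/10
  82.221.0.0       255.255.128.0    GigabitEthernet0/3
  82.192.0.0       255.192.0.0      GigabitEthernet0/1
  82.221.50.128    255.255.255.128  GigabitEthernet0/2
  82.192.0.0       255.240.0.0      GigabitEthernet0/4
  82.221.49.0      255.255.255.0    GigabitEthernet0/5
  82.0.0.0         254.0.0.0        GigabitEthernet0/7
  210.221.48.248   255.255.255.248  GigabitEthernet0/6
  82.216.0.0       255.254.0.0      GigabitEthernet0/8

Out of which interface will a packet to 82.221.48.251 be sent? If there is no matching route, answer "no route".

Routes whose prefix contains 82.221.48.251:
  82.0.0.0/7 (82.0.0.0 - 83.255.255.255) -> GigabitEthernet0/7
  82.192.0.0/10 (82.192.0.0 - 82.255.255.255) -> GigabitEthernet0/1
  82.221.0.0/17 (82.221.0.0 - 82.221.127.255) -> GigabitEthernet0/3
More-specific entries that do NOT match:
  82.221.48.232/29 (82.221.48.232 - 82.221.48.239) does not contain 82.221.48.251
  210.221.48.248/29 (210.221.48.248 - 210.221.48.255) does not contain 82.221.48.251
  82.221.50.128/25 (82.221.50.128 - 82.221.50.255) does not contain 82.221.48.251
  82.221.49.0/24 (82.221.49.0 - 82.221.49.255) does not contain 82.221.48.251
  82.220.0.0/18 (82.220.0.0 - 82.220.63.255) does not contain 82.221.48.251
Longest matching prefix is /17 -> interface GigabitEthernet0/3.

GigabitEthernet0/3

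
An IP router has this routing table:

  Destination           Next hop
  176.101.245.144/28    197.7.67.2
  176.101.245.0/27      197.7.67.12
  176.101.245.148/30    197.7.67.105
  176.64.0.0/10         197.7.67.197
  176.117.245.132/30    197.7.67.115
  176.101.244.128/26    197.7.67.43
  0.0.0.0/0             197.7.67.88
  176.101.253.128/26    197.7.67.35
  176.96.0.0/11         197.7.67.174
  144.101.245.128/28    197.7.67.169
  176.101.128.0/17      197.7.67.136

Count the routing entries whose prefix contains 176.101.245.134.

4

Prefixes containing 176.101.245.134:
  0.0.0.0/0 (default, matches everything)
  176.64.0.0/10 (176.64.0.0 - 176.127.255.255)
  176.96.0.0/11 (176.96.0.0 - 176.127.255.255)
  176.101.128.0/17 (176.101.128.0 - 176.101.255.255)
Total matching entries: 4.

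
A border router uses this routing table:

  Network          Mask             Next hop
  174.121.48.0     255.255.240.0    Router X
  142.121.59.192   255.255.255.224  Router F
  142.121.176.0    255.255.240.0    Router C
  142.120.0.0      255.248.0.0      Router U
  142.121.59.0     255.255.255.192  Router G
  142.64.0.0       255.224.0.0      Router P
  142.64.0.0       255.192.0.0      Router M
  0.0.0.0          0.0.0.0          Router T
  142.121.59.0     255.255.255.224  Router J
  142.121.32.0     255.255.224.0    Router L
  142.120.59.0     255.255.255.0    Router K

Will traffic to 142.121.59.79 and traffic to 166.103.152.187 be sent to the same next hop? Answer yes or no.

no

142.121.59.79: longest match 142.121.32.0/19 -> Router L
166.103.152.187: longest match 0.0.0.0/0 -> Router T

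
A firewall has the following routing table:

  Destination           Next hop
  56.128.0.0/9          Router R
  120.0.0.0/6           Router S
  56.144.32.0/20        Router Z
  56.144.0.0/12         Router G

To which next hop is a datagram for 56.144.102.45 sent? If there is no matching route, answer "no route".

Routes whose prefix contains 56.144.102.45:
  56.128.0.0/9 (56.128.0.0 - 56.255.255.255) -> Router R
  56.144.0.0/12 (56.144.0.0 - 56.159.255.255) -> Router G
More-specific entries that do NOT match:
  56.144.32.0/20 (56.144.32.0 - 56.144.47.255) does not contain 56.144.102.45
Longest matching prefix is /12 -> next hop Router G.

Router G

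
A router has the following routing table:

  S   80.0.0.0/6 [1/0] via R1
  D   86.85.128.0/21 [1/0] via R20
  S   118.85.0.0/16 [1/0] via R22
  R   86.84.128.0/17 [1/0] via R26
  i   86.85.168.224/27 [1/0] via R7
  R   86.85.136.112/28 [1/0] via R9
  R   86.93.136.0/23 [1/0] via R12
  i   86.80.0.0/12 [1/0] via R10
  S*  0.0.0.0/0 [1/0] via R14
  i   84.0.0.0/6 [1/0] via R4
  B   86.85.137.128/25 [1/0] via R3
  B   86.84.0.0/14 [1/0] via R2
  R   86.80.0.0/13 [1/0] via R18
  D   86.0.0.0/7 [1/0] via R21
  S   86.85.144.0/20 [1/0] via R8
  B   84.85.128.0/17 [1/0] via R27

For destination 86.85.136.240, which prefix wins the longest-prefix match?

86.84.0.0/14

Entries matching 86.85.136.240:
  0.0.0.0/0 (default, matches everything)
  84.0.0.0/6 (84.0.0.0 - 87.255.255.255)
  86.0.0.0/7 (86.0.0.0 - 87.255.255.255)
  86.80.0.0/12 (86.80.0.0 - 86.95.255.255)
  86.80.0.0/13 (86.80.0.0 - 86.87.255.255)
  86.84.0.0/14 (86.84.0.0 - 86.87.255.255)
Most specific is 86.84.0.0/14.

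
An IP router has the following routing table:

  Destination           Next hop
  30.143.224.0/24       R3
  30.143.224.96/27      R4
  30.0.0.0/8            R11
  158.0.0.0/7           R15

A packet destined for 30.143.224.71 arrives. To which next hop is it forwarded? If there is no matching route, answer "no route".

R3

Routes whose prefix contains 30.143.224.71:
  30.0.0.0/8 (30.0.0.0 - 30.255.255.255) -> R11
  30.143.224.0/24 (30.143.224.0 - 30.143.224.255) -> R3
More-specific entries that do NOT match:
  30.143.224.96/27 (30.143.224.96 - 30.143.224.127) does not contain 30.143.224.71
Longest matching prefix is /24 -> next hop R3.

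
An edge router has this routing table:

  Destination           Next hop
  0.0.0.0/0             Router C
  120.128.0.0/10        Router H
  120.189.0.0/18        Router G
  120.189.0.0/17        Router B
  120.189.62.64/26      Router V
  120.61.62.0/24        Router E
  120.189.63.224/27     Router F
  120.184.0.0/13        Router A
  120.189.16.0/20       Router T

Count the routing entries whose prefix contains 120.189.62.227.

5

Prefixes containing 120.189.62.227:
  0.0.0.0/0 (default, matches everything)
  120.128.0.0/10 (120.128.0.0 - 120.191.255.255)
  120.184.0.0/13 (120.184.0.0 - 120.191.255.255)
  120.189.0.0/17 (120.189.0.0 - 120.189.127.255)
  120.189.0.0/18 (120.189.0.0 - 120.189.63.255)
Total matching entries: 5.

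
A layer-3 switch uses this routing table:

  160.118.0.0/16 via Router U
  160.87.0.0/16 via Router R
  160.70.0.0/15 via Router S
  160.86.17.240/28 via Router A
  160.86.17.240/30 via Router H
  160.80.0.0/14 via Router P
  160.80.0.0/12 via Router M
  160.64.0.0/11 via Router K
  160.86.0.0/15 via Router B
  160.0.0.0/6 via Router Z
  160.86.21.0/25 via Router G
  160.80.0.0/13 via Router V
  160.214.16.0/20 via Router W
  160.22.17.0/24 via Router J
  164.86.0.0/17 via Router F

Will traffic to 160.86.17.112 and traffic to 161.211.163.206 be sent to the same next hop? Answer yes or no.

no

160.86.17.112: longest match 160.86.0.0/15 -> Router B
161.211.163.206: longest match 160.0.0.0/6 -> Router Z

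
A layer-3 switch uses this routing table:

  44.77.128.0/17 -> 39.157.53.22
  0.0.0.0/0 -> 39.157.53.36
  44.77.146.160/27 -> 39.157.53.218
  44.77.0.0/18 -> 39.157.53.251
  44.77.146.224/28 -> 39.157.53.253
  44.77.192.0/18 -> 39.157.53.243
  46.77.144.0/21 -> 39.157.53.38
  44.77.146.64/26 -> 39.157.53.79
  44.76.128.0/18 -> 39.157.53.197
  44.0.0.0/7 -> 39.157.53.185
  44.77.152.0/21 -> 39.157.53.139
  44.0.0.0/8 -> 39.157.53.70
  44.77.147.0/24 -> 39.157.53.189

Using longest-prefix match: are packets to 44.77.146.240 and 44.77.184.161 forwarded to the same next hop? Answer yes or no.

44.77.146.240: longest match 44.77.128.0/17 -> 39.157.53.22
44.77.184.161: longest match 44.77.128.0/17 -> 39.157.53.22

yes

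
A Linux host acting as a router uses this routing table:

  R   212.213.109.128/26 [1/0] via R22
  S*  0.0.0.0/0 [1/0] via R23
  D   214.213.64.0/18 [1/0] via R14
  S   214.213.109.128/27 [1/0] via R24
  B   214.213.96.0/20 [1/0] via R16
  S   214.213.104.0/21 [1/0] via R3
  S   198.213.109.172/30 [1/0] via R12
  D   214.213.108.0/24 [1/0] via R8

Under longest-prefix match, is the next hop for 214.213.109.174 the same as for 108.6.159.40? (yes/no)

no

214.213.109.174: longest match 214.213.104.0/21 -> R3
108.6.159.40: longest match 0.0.0.0/0 -> R23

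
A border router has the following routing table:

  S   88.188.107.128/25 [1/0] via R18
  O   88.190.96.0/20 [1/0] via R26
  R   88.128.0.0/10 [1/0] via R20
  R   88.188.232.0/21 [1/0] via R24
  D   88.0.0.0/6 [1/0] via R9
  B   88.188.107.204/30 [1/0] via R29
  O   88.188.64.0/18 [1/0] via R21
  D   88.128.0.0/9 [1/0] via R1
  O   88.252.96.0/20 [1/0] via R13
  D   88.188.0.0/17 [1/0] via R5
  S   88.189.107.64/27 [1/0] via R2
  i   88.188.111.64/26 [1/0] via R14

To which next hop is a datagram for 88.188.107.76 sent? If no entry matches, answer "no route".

R21

Routes whose prefix contains 88.188.107.76:
  88.0.0.0/6 (88.0.0.0 - 91.255.255.255) -> R9
  88.128.0.0/9 (88.128.0.0 - 88.255.255.255) -> R1
  88.128.0.0/10 (88.128.0.0 - 88.191.255.255) -> R20
  88.188.0.0/17 (88.188.0.0 - 88.188.127.255) -> R5
  88.188.64.0/18 (88.188.64.0 - 88.188.127.255) -> R21
More-specific entries that do NOT match:
  88.188.107.204/30 (88.188.107.204 - 88.188.107.207) does not contain 88.188.107.76
  88.189.107.64/27 (88.189.107.64 - 88.189.107.95) does not contain 88.188.107.76
  88.188.111.64/26 (88.188.111.64 - 88.188.111.127) does not contain 88.188.107.76
  88.188.107.128/25 (88.188.107.128 - 88.188.107.255) does not contain 88.188.107.76
  88.188.232.0/21 (88.188.232.0 - 88.188.239.255) does not contain 88.188.107.76
  88.190.96.0/20 (88.190.96.0 - 88.190.111.255) does not contain 88.188.107.76
  88.252.96.0/20 (88.252.96.0 - 88.252.111.255) does not contain 88.188.107.76
Longest matching prefix is /18 -> next hop R21.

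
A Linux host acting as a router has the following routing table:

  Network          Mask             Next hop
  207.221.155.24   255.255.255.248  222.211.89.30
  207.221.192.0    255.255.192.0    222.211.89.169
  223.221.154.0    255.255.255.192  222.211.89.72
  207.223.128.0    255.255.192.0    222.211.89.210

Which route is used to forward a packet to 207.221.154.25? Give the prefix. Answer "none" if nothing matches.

none

207.221.154.25 is outside every listed prefix and there is no default route.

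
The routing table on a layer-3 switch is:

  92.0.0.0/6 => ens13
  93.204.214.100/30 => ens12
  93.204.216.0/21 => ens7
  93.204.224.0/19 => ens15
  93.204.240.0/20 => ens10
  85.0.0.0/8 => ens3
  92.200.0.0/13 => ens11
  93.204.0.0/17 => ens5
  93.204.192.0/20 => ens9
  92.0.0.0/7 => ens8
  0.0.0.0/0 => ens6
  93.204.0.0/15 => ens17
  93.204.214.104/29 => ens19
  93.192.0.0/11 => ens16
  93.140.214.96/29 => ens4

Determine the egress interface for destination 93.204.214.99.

Routes whose prefix contains 93.204.214.99:
  0.0.0.0/0 (default, matches everything) -> ens6
  92.0.0.0/6 (92.0.0.0 - 95.255.255.255) -> ens13
  92.0.0.0/7 (92.0.0.0 - 93.255.255.255) -> ens8
  93.192.0.0/11 (93.192.0.0 - 93.223.255.255) -> ens16
  93.204.0.0/15 (93.204.0.0 - 93.205.255.255) -> ens17
More-specific entries that do NOT match:
  93.204.214.100/30 (93.204.214.100 - 93.204.214.103) does not contain 93.204.214.99
  93.204.214.104/29 (93.204.214.104 - 93.204.214.111) does not contain 93.204.214.99
  93.140.214.96/29 (93.140.214.96 - 93.140.214.103) does not contain 93.204.214.99
  93.204.216.0/21 (93.204.216.0 - 93.204.223.255) does not contain 93.204.214.99
  93.204.240.0/20 (93.204.240.0 - 93.204.255.255) does not contain 93.204.214.99
  93.204.192.0/20 (93.204.192.0 - 93.204.207.255) does not contain 93.204.214.99
  93.204.224.0/19 (93.204.224.0 - 93.204.255.255) does not contain 93.204.214.99
  93.204.0.0/17 (93.204.0.0 - 93.204.127.255) does not contain 93.204.214.99
Longest matching prefix is /15 -> interface ens17.

ens17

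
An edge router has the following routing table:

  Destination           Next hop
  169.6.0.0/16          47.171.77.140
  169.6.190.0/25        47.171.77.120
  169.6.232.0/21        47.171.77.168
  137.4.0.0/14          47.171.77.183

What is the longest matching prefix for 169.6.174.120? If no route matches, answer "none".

169.6.0.0/16

Entries matching 169.6.174.120:
  169.6.0.0/16 (169.6.0.0 - 169.6.255.255)
Most specific is 169.6.0.0/16.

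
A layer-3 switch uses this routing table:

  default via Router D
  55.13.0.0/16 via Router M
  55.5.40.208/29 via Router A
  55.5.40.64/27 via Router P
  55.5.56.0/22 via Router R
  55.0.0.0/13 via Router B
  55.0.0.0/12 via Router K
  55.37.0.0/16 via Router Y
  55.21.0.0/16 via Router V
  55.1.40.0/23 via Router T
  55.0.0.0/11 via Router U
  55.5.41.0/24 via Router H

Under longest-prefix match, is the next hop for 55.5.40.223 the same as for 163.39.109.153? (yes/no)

no

55.5.40.223: longest match 55.0.0.0/13 -> Router B
163.39.109.153: longest match 0.0.0.0/0 -> Router D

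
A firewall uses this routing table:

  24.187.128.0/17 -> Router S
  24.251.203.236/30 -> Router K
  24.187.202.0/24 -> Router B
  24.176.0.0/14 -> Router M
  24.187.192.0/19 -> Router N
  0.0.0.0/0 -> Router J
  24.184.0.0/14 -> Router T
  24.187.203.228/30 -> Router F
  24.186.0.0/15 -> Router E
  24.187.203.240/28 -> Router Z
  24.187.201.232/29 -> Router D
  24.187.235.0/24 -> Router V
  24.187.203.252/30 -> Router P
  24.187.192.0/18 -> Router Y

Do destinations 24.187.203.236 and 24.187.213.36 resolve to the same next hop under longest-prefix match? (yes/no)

yes

24.187.203.236: longest match 24.187.192.0/19 -> Router N
24.187.213.36: longest match 24.187.192.0/19 -> Router N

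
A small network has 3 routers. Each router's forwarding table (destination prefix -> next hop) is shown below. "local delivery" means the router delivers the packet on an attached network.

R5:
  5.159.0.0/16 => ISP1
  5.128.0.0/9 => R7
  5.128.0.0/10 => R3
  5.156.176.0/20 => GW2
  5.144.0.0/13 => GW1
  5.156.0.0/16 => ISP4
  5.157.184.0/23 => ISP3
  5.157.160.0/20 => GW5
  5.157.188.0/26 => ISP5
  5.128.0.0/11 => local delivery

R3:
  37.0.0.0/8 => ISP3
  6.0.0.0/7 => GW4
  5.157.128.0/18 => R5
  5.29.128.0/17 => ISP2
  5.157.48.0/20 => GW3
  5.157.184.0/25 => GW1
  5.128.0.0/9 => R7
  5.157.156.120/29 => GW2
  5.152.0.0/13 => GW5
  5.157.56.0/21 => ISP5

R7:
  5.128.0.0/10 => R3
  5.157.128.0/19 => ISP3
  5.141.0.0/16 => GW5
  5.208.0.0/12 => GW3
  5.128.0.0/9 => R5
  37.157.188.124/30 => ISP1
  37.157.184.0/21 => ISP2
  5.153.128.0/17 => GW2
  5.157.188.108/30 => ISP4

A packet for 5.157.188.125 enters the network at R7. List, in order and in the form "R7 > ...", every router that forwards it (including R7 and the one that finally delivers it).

R7 > R3 > R5

At R7: longest match for 5.157.188.125 is 5.128.0.0/10 -> R3
At R3: longest match for 5.157.188.125 is 5.157.128.0/18 -> R5
At R5: longest match for 5.157.188.125 is 5.128.0.0/11 -> local delivery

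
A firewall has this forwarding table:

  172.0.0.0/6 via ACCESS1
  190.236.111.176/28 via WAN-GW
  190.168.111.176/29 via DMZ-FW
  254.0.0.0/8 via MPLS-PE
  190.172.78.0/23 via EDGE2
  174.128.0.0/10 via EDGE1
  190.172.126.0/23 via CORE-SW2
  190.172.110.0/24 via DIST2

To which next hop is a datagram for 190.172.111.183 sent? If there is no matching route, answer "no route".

no route

No entry's prefix contains 190.172.111.183; there is no default route.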